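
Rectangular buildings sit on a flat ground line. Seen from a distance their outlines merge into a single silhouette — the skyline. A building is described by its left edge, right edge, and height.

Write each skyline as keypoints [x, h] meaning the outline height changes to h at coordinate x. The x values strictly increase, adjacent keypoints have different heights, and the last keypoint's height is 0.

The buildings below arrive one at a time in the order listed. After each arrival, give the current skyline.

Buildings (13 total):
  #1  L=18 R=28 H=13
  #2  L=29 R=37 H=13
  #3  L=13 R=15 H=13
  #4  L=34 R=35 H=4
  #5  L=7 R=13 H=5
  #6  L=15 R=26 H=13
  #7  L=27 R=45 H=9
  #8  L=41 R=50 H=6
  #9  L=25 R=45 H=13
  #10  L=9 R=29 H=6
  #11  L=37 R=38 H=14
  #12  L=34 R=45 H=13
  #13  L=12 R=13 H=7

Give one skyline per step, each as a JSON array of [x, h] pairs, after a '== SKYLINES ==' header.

== SKYLINES ==
[[18,13],[28,0]]
[[18,13],[28,0],[29,13],[37,0]]
[[13,13],[15,0],[18,13],[28,0],[29,13],[37,0]]
[[13,13],[15,0],[18,13],[28,0],[29,13],[37,0]]
[[7,5],[13,13],[15,0],[18,13],[28,0],[29,13],[37,0]]
[[7,5],[13,13],[28,0],[29,13],[37,0]]
[[7,5],[13,13],[28,9],[29,13],[37,9],[45,0]]
[[7,5],[13,13],[28,9],[29,13],[37,9],[45,6],[50,0]]
[[7,5],[13,13],[45,6],[50,0]]
[[7,5],[9,6],[13,13],[45,6],[50,0]]
[[7,5],[9,6],[13,13],[37,14],[38,13],[45,6],[50,0]]
[[7,5],[9,6],[13,13],[37,14],[38,13],[45,6],[50,0]]
[[7,5],[9,6],[12,7],[13,13],[37,14],[38,13],[45,6],[50,0]]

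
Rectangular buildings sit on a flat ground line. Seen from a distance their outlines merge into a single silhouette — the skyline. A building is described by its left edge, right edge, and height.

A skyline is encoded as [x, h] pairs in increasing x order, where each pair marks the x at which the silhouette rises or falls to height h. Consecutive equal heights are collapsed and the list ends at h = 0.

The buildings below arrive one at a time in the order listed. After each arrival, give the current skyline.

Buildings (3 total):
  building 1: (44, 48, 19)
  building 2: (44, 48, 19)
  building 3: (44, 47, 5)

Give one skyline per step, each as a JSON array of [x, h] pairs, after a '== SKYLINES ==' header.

== SKYLINES ==
[[44,19],[48,0]]
[[44,19],[48,0]]
[[44,19],[48,0]]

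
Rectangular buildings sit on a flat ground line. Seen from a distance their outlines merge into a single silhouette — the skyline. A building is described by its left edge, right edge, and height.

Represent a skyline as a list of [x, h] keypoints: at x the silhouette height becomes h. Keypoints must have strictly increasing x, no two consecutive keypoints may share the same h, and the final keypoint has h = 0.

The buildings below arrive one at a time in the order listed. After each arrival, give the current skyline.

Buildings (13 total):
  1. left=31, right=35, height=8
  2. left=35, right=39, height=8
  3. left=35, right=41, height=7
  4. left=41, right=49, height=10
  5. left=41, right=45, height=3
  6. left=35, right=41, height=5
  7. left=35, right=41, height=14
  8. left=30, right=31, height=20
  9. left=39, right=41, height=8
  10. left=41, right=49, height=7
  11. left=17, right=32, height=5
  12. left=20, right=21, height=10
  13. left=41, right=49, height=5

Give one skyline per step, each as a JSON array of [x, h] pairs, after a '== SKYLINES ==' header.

== SKYLINES ==
[[31,8],[35,0]]
[[31,8],[39,0]]
[[31,8],[39,7],[41,0]]
[[31,8],[39,7],[41,10],[49,0]]
[[31,8],[39,7],[41,10],[49,0]]
[[31,8],[39,7],[41,10],[49,0]]
[[31,8],[35,14],[41,10],[49,0]]
[[30,20],[31,8],[35,14],[41,10],[49,0]]
[[30,20],[31,8],[35,14],[41,10],[49,0]]
[[30,20],[31,8],[35,14],[41,10],[49,0]]
[[17,5],[30,20],[31,8],[35,14],[41,10],[49,0]]
[[17,5],[20,10],[21,5],[30,20],[31,8],[35,14],[41,10],[49,0]]
[[17,5],[20,10],[21,5],[30,20],[31,8],[35,14],[41,10],[49,0]]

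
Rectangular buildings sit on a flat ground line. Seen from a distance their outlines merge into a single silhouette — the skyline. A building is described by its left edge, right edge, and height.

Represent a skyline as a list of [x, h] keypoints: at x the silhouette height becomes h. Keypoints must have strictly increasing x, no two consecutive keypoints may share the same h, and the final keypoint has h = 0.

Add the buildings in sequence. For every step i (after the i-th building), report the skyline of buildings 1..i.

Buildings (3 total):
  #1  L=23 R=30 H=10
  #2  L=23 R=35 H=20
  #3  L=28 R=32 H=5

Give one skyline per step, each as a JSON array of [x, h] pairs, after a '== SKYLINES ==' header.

== SKYLINES ==
[[23,10],[30,0]]
[[23,20],[35,0]]
[[23,20],[35,0]]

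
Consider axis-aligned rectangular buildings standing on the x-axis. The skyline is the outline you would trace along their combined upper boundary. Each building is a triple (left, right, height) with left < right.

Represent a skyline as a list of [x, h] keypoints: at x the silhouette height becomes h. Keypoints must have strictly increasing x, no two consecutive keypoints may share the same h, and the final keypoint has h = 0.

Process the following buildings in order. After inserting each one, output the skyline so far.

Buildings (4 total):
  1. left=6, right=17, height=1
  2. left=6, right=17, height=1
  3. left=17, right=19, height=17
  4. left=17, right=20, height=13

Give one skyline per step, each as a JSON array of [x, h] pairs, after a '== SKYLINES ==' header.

== SKYLINES ==
[[6,1],[17,0]]
[[6,1],[17,0]]
[[6,1],[17,17],[19,0]]
[[6,1],[17,17],[19,13],[20,0]]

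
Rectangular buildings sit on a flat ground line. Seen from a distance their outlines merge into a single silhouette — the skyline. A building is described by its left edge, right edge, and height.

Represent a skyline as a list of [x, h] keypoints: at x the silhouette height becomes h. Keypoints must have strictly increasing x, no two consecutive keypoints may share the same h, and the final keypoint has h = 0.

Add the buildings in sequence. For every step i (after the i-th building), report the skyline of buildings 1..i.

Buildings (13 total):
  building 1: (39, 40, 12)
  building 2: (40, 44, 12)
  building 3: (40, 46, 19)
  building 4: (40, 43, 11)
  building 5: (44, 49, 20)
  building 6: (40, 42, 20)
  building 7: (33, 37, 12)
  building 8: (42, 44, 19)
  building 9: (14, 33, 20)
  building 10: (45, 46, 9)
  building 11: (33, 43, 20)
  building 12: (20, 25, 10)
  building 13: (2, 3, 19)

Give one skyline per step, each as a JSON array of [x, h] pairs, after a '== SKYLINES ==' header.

== SKYLINES ==
[[39,12],[40,0]]
[[39,12],[44,0]]
[[39,12],[40,19],[46,0]]
[[39,12],[40,19],[46,0]]
[[39,12],[40,19],[44,20],[49,0]]
[[39,12],[40,20],[42,19],[44,20],[49,0]]
[[33,12],[37,0],[39,12],[40,20],[42,19],[44,20],[49,0]]
[[33,12],[37,0],[39,12],[40,20],[42,19],[44,20],[49,0]]
[[14,20],[33,12],[37,0],[39,12],[40,20],[42,19],[44,20],[49,0]]
[[14,20],[33,12],[37,0],[39,12],[40,20],[42,19],[44,20],[49,0]]
[[14,20],[43,19],[44,20],[49,0]]
[[14,20],[43,19],[44,20],[49,0]]
[[2,19],[3,0],[14,20],[43,19],[44,20],[49,0]]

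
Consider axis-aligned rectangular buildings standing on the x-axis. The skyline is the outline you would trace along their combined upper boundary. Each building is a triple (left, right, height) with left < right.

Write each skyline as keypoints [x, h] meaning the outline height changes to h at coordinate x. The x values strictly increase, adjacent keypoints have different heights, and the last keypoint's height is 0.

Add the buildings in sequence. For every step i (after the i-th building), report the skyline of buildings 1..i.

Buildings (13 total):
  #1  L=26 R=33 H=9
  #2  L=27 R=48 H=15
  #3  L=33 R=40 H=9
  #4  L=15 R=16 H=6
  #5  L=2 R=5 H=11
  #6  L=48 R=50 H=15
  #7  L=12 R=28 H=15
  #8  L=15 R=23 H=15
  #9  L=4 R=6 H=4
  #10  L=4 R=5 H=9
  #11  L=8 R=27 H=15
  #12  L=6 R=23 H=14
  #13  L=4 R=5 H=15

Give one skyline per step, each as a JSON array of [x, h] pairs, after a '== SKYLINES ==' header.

== SKYLINES ==
[[26,9],[33,0]]
[[26,9],[27,15],[48,0]]
[[26,9],[27,15],[48,0]]
[[15,6],[16,0],[26,9],[27,15],[48,0]]
[[2,11],[5,0],[15,6],[16,0],[26,9],[27,15],[48,0]]
[[2,11],[5,0],[15,6],[16,0],[26,9],[27,15],[50,0]]
[[2,11],[5,0],[12,15],[50,0]]
[[2,11],[5,0],[12,15],[50,0]]
[[2,11],[5,4],[6,0],[12,15],[50,0]]
[[2,11],[5,4],[6,0],[12,15],[50,0]]
[[2,11],[5,4],[6,0],[8,15],[50,0]]
[[2,11],[5,4],[6,14],[8,15],[50,0]]
[[2,11],[4,15],[5,4],[6,14],[8,15],[50,0]]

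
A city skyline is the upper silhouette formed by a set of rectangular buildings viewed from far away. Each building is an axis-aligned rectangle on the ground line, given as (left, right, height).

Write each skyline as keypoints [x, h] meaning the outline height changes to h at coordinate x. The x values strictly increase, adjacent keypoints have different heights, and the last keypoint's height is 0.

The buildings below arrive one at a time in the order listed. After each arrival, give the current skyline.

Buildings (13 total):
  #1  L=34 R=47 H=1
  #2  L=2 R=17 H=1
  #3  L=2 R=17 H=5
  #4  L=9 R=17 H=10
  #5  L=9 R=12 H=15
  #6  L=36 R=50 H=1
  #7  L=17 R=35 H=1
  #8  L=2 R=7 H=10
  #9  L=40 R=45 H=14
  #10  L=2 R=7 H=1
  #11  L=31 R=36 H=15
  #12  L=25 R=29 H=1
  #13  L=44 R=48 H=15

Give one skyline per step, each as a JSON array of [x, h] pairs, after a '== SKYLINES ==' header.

== SKYLINES ==
[[34,1],[47,0]]
[[2,1],[17,0],[34,1],[47,0]]
[[2,5],[17,0],[34,1],[47,0]]
[[2,5],[9,10],[17,0],[34,1],[47,0]]
[[2,5],[9,15],[12,10],[17,0],[34,1],[47,0]]
[[2,5],[9,15],[12,10],[17,0],[34,1],[50,0]]
[[2,5],[9,15],[12,10],[17,1],[50,0]]
[[2,10],[7,5],[9,15],[12,10],[17,1],[50,0]]
[[2,10],[7,5],[9,15],[12,10],[17,1],[40,14],[45,1],[50,0]]
[[2,10],[7,5],[9,15],[12,10],[17,1],[40,14],[45,1],[50,0]]
[[2,10],[7,5],[9,15],[12,10],[17,1],[31,15],[36,1],[40,14],[45,1],[50,0]]
[[2,10],[7,5],[9,15],[12,10],[17,1],[31,15],[36,1],[40,14],[45,1],[50,0]]
[[2,10],[7,5],[9,15],[12,10],[17,1],[31,15],[36,1],[40,14],[44,15],[48,1],[50,0]]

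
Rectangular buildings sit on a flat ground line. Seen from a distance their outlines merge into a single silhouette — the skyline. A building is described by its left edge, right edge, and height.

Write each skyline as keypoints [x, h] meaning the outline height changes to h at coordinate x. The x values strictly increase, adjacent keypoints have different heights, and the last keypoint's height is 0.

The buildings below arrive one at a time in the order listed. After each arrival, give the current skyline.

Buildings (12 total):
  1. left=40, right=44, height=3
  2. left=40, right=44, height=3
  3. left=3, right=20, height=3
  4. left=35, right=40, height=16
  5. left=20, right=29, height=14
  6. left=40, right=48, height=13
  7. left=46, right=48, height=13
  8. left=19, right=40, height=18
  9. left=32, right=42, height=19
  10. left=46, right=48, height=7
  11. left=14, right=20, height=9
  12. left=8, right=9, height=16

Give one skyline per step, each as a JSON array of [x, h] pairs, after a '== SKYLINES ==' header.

== SKYLINES ==
[[40,3],[44,0]]
[[40,3],[44,0]]
[[3,3],[20,0],[40,3],[44,0]]
[[3,3],[20,0],[35,16],[40,3],[44,0]]
[[3,3],[20,14],[29,0],[35,16],[40,3],[44,0]]
[[3,3],[20,14],[29,0],[35,16],[40,13],[48,0]]
[[3,3],[20,14],[29,0],[35,16],[40,13],[48,0]]
[[3,3],[19,18],[40,13],[48,0]]
[[3,3],[19,18],[32,19],[42,13],[48,0]]
[[3,3],[19,18],[32,19],[42,13],[48,0]]
[[3,3],[14,9],[19,18],[32,19],[42,13],[48,0]]
[[3,3],[8,16],[9,3],[14,9],[19,18],[32,19],[42,13],[48,0]]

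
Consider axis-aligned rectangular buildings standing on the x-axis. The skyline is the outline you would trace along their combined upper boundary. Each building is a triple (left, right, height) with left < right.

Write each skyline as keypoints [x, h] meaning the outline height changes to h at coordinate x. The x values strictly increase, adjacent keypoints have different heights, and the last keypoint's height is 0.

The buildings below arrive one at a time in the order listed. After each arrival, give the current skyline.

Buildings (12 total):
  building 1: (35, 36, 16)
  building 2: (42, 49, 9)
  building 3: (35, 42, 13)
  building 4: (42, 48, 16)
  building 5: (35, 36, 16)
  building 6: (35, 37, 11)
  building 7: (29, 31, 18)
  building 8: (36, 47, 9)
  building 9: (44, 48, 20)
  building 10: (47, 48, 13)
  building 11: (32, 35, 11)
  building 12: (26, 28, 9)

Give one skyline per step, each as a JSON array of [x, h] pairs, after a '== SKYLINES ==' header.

== SKYLINES ==
[[35,16],[36,0]]
[[35,16],[36,0],[42,9],[49,0]]
[[35,16],[36,13],[42,9],[49,0]]
[[35,16],[36,13],[42,16],[48,9],[49,0]]
[[35,16],[36,13],[42,16],[48,9],[49,0]]
[[35,16],[36,13],[42,16],[48,9],[49,0]]
[[29,18],[31,0],[35,16],[36,13],[42,16],[48,9],[49,0]]
[[29,18],[31,0],[35,16],[36,13],[42,16],[48,9],[49,0]]
[[29,18],[31,0],[35,16],[36,13],[42,16],[44,20],[48,9],[49,0]]
[[29,18],[31,0],[35,16],[36,13],[42,16],[44,20],[48,9],[49,0]]
[[29,18],[31,0],[32,11],[35,16],[36,13],[42,16],[44,20],[48,9],[49,0]]
[[26,9],[28,0],[29,18],[31,0],[32,11],[35,16],[36,13],[42,16],[44,20],[48,9],[49,0]]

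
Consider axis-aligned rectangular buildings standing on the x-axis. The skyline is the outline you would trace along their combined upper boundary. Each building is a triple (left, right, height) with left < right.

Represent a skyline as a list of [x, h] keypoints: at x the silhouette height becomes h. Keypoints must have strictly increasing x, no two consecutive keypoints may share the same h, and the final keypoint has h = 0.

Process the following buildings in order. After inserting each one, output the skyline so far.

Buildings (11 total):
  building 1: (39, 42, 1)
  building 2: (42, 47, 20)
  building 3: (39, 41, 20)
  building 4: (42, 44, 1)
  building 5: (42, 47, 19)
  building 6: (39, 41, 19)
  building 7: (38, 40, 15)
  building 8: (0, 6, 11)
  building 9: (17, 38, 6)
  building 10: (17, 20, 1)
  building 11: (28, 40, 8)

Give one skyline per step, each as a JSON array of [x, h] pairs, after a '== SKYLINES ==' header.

== SKYLINES ==
[[39,1],[42,0]]
[[39,1],[42,20],[47,0]]
[[39,20],[41,1],[42,20],[47,0]]
[[39,20],[41,1],[42,20],[47,0]]
[[39,20],[41,1],[42,20],[47,0]]
[[39,20],[41,1],[42,20],[47,0]]
[[38,15],[39,20],[41,1],[42,20],[47,0]]
[[0,11],[6,0],[38,15],[39,20],[41,1],[42,20],[47,0]]
[[0,11],[6,0],[17,6],[38,15],[39,20],[41,1],[42,20],[47,0]]
[[0,11],[6,0],[17,6],[38,15],[39,20],[41,1],[42,20],[47,0]]
[[0,11],[6,0],[17,6],[28,8],[38,15],[39,20],[41,1],[42,20],[47,0]]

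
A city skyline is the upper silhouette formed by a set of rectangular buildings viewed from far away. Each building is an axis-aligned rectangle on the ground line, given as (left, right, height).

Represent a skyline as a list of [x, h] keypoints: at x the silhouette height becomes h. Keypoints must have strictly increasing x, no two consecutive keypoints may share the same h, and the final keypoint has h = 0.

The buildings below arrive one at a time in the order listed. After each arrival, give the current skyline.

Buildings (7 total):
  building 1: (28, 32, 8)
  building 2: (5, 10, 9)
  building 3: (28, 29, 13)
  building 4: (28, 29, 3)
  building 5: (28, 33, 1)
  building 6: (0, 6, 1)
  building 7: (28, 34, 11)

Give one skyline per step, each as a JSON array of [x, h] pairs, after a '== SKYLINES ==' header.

== SKYLINES ==
[[28,8],[32,0]]
[[5,9],[10,0],[28,8],[32,0]]
[[5,9],[10,0],[28,13],[29,8],[32,0]]
[[5,9],[10,0],[28,13],[29,8],[32,0]]
[[5,9],[10,0],[28,13],[29,8],[32,1],[33,0]]
[[0,1],[5,9],[10,0],[28,13],[29,8],[32,1],[33,0]]
[[0,1],[5,9],[10,0],[28,13],[29,11],[34,0]]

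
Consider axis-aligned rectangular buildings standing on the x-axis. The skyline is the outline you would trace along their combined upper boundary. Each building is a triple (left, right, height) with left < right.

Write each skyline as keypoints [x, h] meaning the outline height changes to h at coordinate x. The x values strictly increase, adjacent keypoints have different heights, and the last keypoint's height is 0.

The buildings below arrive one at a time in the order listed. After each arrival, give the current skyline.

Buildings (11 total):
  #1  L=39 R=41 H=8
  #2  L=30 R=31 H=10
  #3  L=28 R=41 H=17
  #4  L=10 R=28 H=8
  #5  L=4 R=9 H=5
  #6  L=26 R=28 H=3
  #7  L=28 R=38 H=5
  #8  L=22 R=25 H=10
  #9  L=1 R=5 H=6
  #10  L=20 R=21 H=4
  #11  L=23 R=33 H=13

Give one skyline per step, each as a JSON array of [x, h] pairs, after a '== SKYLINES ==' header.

== SKYLINES ==
[[39,8],[41,0]]
[[30,10],[31,0],[39,8],[41,0]]
[[28,17],[41,0]]
[[10,8],[28,17],[41,0]]
[[4,5],[9,0],[10,8],[28,17],[41,0]]
[[4,5],[9,0],[10,8],[28,17],[41,0]]
[[4,5],[9,0],[10,8],[28,17],[41,0]]
[[4,5],[9,0],[10,8],[22,10],[25,8],[28,17],[41,0]]
[[1,6],[5,5],[9,0],[10,8],[22,10],[25,8],[28,17],[41,0]]
[[1,6],[5,5],[9,0],[10,8],[22,10],[25,8],[28,17],[41,0]]
[[1,6],[5,5],[9,0],[10,8],[22,10],[23,13],[28,17],[41,0]]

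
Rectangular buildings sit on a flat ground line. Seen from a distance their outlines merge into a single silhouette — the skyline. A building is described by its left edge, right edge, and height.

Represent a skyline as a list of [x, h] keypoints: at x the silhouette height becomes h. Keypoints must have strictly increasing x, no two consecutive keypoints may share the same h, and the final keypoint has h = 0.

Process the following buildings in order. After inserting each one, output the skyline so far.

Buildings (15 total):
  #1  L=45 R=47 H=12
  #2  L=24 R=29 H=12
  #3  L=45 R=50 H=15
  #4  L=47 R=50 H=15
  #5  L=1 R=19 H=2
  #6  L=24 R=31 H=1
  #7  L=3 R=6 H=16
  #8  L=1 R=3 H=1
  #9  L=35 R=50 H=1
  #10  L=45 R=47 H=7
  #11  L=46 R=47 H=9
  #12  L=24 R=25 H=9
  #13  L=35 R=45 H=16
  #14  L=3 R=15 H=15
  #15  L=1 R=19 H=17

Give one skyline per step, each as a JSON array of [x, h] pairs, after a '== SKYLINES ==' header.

== SKYLINES ==
[[45,12],[47,0]]
[[24,12],[29,0],[45,12],[47,0]]
[[24,12],[29,0],[45,15],[50,0]]
[[24,12],[29,0],[45,15],[50,0]]
[[1,2],[19,0],[24,12],[29,0],[45,15],[50,0]]
[[1,2],[19,0],[24,12],[29,1],[31,0],[45,15],[50,0]]
[[1,2],[3,16],[6,2],[19,0],[24,12],[29,1],[31,0],[45,15],[50,0]]
[[1,2],[3,16],[6,2],[19,0],[24,12],[29,1],[31,0],[45,15],[50,0]]
[[1,2],[3,16],[6,2],[19,0],[24,12],[29,1],[31,0],[35,1],[45,15],[50,0]]
[[1,2],[3,16],[6,2],[19,0],[24,12],[29,1],[31,0],[35,1],[45,15],[50,0]]
[[1,2],[3,16],[6,2],[19,0],[24,12],[29,1],[31,0],[35,1],[45,15],[50,0]]
[[1,2],[3,16],[6,2],[19,0],[24,12],[29,1],[31,0],[35,1],[45,15],[50,0]]
[[1,2],[3,16],[6,2],[19,0],[24,12],[29,1],[31,0],[35,16],[45,15],[50,0]]
[[1,2],[3,16],[6,15],[15,2],[19,0],[24,12],[29,1],[31,0],[35,16],[45,15],[50,0]]
[[1,17],[19,0],[24,12],[29,1],[31,0],[35,16],[45,15],[50,0]]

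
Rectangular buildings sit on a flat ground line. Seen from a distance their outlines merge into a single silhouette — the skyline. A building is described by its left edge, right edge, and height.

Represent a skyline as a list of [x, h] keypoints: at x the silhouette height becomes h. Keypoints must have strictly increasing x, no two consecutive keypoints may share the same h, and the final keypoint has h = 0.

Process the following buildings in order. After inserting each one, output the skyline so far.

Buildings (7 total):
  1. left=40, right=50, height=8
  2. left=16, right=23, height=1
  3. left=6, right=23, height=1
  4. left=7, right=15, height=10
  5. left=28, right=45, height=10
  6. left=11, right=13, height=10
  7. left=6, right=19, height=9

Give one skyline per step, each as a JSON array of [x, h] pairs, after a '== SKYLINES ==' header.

== SKYLINES ==
[[40,8],[50,0]]
[[16,1],[23,0],[40,8],[50,0]]
[[6,1],[23,0],[40,8],[50,0]]
[[6,1],[7,10],[15,1],[23,0],[40,8],[50,0]]
[[6,1],[7,10],[15,1],[23,0],[28,10],[45,8],[50,0]]
[[6,1],[7,10],[15,1],[23,0],[28,10],[45,8],[50,0]]
[[6,9],[7,10],[15,9],[19,1],[23,0],[28,10],[45,8],[50,0]]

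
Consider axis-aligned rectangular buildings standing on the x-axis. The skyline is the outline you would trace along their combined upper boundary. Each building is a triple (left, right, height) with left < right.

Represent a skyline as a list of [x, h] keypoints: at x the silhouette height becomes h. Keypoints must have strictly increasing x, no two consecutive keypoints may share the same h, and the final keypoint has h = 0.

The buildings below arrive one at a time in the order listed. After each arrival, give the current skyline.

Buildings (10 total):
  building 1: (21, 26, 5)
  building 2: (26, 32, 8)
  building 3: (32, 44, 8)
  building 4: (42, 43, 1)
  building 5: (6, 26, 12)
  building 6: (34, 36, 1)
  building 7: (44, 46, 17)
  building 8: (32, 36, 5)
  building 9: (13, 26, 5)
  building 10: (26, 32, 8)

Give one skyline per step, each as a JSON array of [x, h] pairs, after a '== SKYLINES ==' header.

== SKYLINES ==
[[21,5],[26,0]]
[[21,5],[26,8],[32,0]]
[[21,5],[26,8],[44,0]]
[[21,5],[26,8],[44,0]]
[[6,12],[26,8],[44,0]]
[[6,12],[26,8],[44,0]]
[[6,12],[26,8],[44,17],[46,0]]
[[6,12],[26,8],[44,17],[46,0]]
[[6,12],[26,8],[44,17],[46,0]]
[[6,12],[26,8],[44,17],[46,0]]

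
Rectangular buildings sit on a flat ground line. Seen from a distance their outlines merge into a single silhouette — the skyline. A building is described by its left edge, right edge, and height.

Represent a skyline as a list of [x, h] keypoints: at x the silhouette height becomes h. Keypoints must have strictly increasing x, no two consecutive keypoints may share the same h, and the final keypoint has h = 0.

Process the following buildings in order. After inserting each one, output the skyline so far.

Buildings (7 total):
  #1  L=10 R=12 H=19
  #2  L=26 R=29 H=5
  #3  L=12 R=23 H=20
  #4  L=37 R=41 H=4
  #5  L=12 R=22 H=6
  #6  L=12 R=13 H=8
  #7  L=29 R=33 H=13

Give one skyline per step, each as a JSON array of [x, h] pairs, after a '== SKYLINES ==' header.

== SKYLINES ==
[[10,19],[12,0]]
[[10,19],[12,0],[26,5],[29,0]]
[[10,19],[12,20],[23,0],[26,5],[29,0]]
[[10,19],[12,20],[23,0],[26,5],[29,0],[37,4],[41,0]]
[[10,19],[12,20],[23,0],[26,5],[29,0],[37,4],[41,0]]
[[10,19],[12,20],[23,0],[26,5],[29,0],[37,4],[41,0]]
[[10,19],[12,20],[23,0],[26,5],[29,13],[33,0],[37,4],[41,0]]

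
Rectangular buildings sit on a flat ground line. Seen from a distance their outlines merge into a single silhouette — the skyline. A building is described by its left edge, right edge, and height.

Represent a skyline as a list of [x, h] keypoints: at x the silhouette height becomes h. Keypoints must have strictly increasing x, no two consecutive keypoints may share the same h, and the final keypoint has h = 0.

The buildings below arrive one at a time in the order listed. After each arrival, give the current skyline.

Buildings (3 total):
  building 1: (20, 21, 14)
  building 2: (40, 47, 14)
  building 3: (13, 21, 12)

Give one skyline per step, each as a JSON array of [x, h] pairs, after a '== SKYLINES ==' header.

== SKYLINES ==
[[20,14],[21,0]]
[[20,14],[21,0],[40,14],[47,0]]
[[13,12],[20,14],[21,0],[40,14],[47,0]]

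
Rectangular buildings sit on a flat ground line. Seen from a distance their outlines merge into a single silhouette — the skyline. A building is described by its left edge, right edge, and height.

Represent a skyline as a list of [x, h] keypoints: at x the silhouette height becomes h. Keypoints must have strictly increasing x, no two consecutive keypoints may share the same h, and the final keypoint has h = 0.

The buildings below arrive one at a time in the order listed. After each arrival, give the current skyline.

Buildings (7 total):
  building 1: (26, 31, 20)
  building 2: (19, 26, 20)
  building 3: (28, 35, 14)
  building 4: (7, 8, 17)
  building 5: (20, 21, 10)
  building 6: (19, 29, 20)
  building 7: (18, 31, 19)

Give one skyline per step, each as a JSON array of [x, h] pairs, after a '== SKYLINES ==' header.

== SKYLINES ==
[[26,20],[31,0]]
[[19,20],[31,0]]
[[19,20],[31,14],[35,0]]
[[7,17],[8,0],[19,20],[31,14],[35,0]]
[[7,17],[8,0],[19,20],[31,14],[35,0]]
[[7,17],[8,0],[19,20],[31,14],[35,0]]
[[7,17],[8,0],[18,19],[19,20],[31,14],[35,0]]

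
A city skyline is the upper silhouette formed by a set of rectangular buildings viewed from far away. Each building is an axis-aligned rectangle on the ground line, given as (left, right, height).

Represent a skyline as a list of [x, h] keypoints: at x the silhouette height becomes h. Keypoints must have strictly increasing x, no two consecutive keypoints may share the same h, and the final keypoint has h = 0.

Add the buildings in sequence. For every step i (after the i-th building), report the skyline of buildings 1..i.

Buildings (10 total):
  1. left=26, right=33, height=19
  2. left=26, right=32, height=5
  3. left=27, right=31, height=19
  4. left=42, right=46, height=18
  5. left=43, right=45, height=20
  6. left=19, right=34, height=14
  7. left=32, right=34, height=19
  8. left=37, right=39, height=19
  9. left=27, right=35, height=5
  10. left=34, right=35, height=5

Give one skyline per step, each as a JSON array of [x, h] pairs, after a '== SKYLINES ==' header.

== SKYLINES ==
[[26,19],[33,0]]
[[26,19],[33,0]]
[[26,19],[33,0]]
[[26,19],[33,0],[42,18],[46,0]]
[[26,19],[33,0],[42,18],[43,20],[45,18],[46,0]]
[[19,14],[26,19],[33,14],[34,0],[42,18],[43,20],[45,18],[46,0]]
[[19,14],[26,19],[34,0],[42,18],[43,20],[45,18],[46,0]]
[[19,14],[26,19],[34,0],[37,19],[39,0],[42,18],[43,20],[45,18],[46,0]]
[[19,14],[26,19],[34,5],[35,0],[37,19],[39,0],[42,18],[43,20],[45,18],[46,0]]
[[19,14],[26,19],[34,5],[35,0],[37,19],[39,0],[42,18],[43,20],[45,18],[46,0]]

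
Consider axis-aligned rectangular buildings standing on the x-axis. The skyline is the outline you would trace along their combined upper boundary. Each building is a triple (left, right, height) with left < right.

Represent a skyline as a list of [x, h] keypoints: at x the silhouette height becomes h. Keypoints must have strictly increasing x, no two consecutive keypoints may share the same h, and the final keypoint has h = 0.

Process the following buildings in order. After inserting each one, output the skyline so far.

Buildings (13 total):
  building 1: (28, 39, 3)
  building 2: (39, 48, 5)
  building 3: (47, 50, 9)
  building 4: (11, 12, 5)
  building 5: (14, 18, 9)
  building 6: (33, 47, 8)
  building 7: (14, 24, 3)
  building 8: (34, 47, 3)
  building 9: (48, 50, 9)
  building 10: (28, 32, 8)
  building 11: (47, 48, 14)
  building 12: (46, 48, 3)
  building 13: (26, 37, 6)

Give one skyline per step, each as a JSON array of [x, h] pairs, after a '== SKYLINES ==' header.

== SKYLINES ==
[[28,3],[39,0]]
[[28,3],[39,5],[48,0]]
[[28,3],[39,5],[47,9],[50,0]]
[[11,5],[12,0],[28,3],[39,5],[47,9],[50,0]]
[[11,5],[12,0],[14,9],[18,0],[28,3],[39,5],[47,9],[50,0]]
[[11,5],[12,0],[14,9],[18,0],[28,3],[33,8],[47,9],[50,0]]
[[11,5],[12,0],[14,9],[18,3],[24,0],[28,3],[33,8],[47,9],[50,0]]
[[11,5],[12,0],[14,9],[18,3],[24,0],[28,3],[33,8],[47,9],[50,0]]
[[11,5],[12,0],[14,9],[18,3],[24,0],[28,3],[33,8],[47,9],[50,0]]
[[11,5],[12,0],[14,9],[18,3],[24,0],[28,8],[32,3],[33,8],[47,9],[50,0]]
[[11,5],[12,0],[14,9],[18,3],[24,0],[28,8],[32,3],[33,8],[47,14],[48,9],[50,0]]
[[11,5],[12,0],[14,9],[18,3],[24,0],[28,8],[32,3],[33,8],[47,14],[48,9],[50,0]]
[[11,5],[12,0],[14,9],[18,3],[24,0],[26,6],[28,8],[32,6],[33,8],[47,14],[48,9],[50,0]]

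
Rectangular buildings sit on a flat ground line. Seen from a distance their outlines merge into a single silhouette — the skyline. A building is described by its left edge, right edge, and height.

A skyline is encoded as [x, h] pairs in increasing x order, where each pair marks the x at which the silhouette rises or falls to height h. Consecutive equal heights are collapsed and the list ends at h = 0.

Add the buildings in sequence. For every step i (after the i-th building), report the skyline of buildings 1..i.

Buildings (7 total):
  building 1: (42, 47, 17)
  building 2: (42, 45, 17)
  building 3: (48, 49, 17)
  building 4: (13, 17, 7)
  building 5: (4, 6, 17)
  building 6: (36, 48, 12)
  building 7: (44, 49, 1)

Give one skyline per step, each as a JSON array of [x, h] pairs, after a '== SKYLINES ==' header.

== SKYLINES ==
[[42,17],[47,0]]
[[42,17],[47,0]]
[[42,17],[47,0],[48,17],[49,0]]
[[13,7],[17,0],[42,17],[47,0],[48,17],[49,0]]
[[4,17],[6,0],[13,7],[17,0],[42,17],[47,0],[48,17],[49,0]]
[[4,17],[6,0],[13,7],[17,0],[36,12],[42,17],[47,12],[48,17],[49,0]]
[[4,17],[6,0],[13,7],[17,0],[36,12],[42,17],[47,12],[48,17],[49,0]]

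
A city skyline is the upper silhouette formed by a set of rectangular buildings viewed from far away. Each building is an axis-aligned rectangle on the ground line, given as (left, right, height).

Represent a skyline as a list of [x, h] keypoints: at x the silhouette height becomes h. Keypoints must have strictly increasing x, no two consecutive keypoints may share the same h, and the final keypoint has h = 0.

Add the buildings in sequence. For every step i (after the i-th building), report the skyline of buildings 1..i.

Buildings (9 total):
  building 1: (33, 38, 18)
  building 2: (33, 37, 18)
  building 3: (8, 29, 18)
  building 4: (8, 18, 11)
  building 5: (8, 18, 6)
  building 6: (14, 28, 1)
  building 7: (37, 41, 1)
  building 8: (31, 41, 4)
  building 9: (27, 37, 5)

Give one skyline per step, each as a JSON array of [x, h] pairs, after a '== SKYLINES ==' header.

== SKYLINES ==
[[33,18],[38,0]]
[[33,18],[38,0]]
[[8,18],[29,0],[33,18],[38,0]]
[[8,18],[29,0],[33,18],[38,0]]
[[8,18],[29,0],[33,18],[38,0]]
[[8,18],[29,0],[33,18],[38,0]]
[[8,18],[29,0],[33,18],[38,1],[41,0]]
[[8,18],[29,0],[31,4],[33,18],[38,4],[41,0]]
[[8,18],[29,5],[33,18],[38,4],[41,0]]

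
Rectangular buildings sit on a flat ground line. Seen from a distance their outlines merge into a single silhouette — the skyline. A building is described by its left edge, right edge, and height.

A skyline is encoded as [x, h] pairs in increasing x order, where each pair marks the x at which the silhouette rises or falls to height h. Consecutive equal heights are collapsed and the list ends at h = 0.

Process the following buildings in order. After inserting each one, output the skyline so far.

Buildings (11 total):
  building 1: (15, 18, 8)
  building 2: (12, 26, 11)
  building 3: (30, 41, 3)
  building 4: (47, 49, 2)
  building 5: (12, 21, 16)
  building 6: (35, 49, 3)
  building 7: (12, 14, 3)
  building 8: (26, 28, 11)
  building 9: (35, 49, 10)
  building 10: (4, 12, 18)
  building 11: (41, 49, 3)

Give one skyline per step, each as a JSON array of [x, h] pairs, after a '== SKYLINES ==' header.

== SKYLINES ==
[[15,8],[18,0]]
[[12,11],[26,0]]
[[12,11],[26,0],[30,3],[41,0]]
[[12,11],[26,0],[30,3],[41,0],[47,2],[49,0]]
[[12,16],[21,11],[26,0],[30,3],[41,0],[47,2],[49,0]]
[[12,16],[21,11],[26,0],[30,3],[49,0]]
[[12,16],[21,11],[26,0],[30,3],[49,0]]
[[12,16],[21,11],[28,0],[30,3],[49,0]]
[[12,16],[21,11],[28,0],[30,3],[35,10],[49,0]]
[[4,18],[12,16],[21,11],[28,0],[30,3],[35,10],[49,0]]
[[4,18],[12,16],[21,11],[28,0],[30,3],[35,10],[49,0]]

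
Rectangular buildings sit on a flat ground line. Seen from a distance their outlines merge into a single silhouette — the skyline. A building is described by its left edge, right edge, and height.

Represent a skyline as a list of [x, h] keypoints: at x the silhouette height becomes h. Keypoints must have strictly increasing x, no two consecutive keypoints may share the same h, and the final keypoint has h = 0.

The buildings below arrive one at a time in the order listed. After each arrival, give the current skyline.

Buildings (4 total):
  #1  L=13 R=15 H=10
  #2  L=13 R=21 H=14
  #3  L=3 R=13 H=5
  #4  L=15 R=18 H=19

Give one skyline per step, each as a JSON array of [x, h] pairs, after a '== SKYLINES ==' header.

== SKYLINES ==
[[13,10],[15,0]]
[[13,14],[21,0]]
[[3,5],[13,14],[21,0]]
[[3,5],[13,14],[15,19],[18,14],[21,0]]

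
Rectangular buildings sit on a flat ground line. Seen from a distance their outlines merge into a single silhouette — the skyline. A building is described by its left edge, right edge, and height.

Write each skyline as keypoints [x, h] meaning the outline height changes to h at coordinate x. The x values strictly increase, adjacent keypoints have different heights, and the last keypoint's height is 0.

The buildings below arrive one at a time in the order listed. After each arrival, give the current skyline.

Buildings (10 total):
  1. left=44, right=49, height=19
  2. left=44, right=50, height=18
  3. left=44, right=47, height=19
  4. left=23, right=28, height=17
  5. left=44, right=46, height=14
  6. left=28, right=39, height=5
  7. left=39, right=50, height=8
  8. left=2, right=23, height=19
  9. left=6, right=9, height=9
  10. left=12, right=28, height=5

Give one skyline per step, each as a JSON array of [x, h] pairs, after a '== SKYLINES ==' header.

== SKYLINES ==
[[44,19],[49,0]]
[[44,19],[49,18],[50,0]]
[[44,19],[49,18],[50,0]]
[[23,17],[28,0],[44,19],[49,18],[50,0]]
[[23,17],[28,0],[44,19],[49,18],[50,0]]
[[23,17],[28,5],[39,0],[44,19],[49,18],[50,0]]
[[23,17],[28,5],[39,8],[44,19],[49,18],[50,0]]
[[2,19],[23,17],[28,5],[39,8],[44,19],[49,18],[50,0]]
[[2,19],[23,17],[28,5],[39,8],[44,19],[49,18],[50,0]]
[[2,19],[23,17],[28,5],[39,8],[44,19],[49,18],[50,0]]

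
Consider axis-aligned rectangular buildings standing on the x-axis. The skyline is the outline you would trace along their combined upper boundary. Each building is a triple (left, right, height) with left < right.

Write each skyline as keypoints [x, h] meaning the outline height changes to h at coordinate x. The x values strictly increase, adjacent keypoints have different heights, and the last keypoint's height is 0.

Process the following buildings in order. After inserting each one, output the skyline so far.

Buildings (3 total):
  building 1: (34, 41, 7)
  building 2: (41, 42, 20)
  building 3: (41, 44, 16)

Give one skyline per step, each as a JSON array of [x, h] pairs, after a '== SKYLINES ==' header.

== SKYLINES ==
[[34,7],[41,0]]
[[34,7],[41,20],[42,0]]
[[34,7],[41,20],[42,16],[44,0]]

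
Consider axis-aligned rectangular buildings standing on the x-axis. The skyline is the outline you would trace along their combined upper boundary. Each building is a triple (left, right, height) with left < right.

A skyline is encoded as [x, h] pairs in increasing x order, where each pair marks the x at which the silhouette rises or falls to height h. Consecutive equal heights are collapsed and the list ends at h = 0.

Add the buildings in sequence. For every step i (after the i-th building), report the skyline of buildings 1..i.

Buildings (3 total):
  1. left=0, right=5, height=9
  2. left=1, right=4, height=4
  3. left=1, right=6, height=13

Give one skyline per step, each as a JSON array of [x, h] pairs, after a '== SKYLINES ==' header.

== SKYLINES ==
[[0,9],[5,0]]
[[0,9],[5,0]]
[[0,9],[1,13],[6,0]]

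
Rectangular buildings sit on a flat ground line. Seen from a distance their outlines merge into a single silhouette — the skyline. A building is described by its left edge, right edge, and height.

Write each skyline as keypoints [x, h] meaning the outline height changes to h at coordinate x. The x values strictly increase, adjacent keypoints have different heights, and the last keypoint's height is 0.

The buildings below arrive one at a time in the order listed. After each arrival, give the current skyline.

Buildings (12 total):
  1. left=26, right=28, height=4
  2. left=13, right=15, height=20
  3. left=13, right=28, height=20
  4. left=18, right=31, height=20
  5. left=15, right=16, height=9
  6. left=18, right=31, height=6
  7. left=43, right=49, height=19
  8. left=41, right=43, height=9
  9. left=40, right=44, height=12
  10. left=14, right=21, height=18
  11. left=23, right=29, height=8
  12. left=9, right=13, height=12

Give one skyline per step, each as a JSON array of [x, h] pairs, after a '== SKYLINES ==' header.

== SKYLINES ==
[[26,4],[28,0]]
[[13,20],[15,0],[26,4],[28,0]]
[[13,20],[28,0]]
[[13,20],[31,0]]
[[13,20],[31,0]]
[[13,20],[31,0]]
[[13,20],[31,0],[43,19],[49,0]]
[[13,20],[31,0],[41,9],[43,19],[49,0]]
[[13,20],[31,0],[40,12],[43,19],[49,0]]
[[13,20],[31,0],[40,12],[43,19],[49,0]]
[[13,20],[31,0],[40,12],[43,19],[49,0]]
[[9,12],[13,20],[31,0],[40,12],[43,19],[49,0]]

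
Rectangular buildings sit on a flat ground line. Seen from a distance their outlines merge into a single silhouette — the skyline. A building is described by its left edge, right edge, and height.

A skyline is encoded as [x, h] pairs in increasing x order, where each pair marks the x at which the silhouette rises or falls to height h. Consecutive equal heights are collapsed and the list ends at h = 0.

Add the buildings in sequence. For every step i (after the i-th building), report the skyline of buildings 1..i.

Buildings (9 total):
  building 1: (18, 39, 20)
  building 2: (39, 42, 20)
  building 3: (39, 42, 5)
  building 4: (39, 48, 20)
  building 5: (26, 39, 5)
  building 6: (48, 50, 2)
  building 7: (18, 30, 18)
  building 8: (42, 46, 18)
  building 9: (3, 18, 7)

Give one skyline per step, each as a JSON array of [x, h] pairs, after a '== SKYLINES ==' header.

== SKYLINES ==
[[18,20],[39,0]]
[[18,20],[42,0]]
[[18,20],[42,0]]
[[18,20],[48,0]]
[[18,20],[48,0]]
[[18,20],[48,2],[50,0]]
[[18,20],[48,2],[50,0]]
[[18,20],[48,2],[50,0]]
[[3,7],[18,20],[48,2],[50,0]]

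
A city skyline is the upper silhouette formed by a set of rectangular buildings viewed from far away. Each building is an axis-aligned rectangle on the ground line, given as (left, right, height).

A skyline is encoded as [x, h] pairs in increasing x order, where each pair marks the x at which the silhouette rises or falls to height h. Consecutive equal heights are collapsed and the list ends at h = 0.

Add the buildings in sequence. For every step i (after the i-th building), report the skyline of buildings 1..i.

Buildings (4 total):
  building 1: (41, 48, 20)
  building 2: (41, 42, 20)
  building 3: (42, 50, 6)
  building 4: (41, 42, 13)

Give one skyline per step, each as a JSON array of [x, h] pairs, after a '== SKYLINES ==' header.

== SKYLINES ==
[[41,20],[48,0]]
[[41,20],[48,0]]
[[41,20],[48,6],[50,0]]
[[41,20],[48,6],[50,0]]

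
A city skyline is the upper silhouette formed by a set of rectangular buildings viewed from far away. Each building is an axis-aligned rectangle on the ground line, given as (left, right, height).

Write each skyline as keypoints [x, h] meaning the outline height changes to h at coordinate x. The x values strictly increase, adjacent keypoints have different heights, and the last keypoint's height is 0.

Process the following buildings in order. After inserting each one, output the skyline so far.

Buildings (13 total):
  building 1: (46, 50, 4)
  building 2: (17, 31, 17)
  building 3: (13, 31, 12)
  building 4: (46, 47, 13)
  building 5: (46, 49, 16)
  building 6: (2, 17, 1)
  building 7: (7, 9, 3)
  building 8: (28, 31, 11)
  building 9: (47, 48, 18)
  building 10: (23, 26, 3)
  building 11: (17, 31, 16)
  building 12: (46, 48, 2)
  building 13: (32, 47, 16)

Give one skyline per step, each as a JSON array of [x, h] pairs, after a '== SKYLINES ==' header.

== SKYLINES ==
[[46,4],[50,0]]
[[17,17],[31,0],[46,4],[50,0]]
[[13,12],[17,17],[31,0],[46,4],[50,0]]
[[13,12],[17,17],[31,0],[46,13],[47,4],[50,0]]
[[13,12],[17,17],[31,0],[46,16],[49,4],[50,0]]
[[2,1],[13,12],[17,17],[31,0],[46,16],[49,4],[50,0]]
[[2,1],[7,3],[9,1],[13,12],[17,17],[31,0],[46,16],[49,4],[50,0]]
[[2,1],[7,3],[9,1],[13,12],[17,17],[31,0],[46,16],[49,4],[50,0]]
[[2,1],[7,3],[9,1],[13,12],[17,17],[31,0],[46,16],[47,18],[48,16],[49,4],[50,0]]
[[2,1],[7,3],[9,1],[13,12],[17,17],[31,0],[46,16],[47,18],[48,16],[49,4],[50,0]]
[[2,1],[7,3],[9,1],[13,12],[17,17],[31,0],[46,16],[47,18],[48,16],[49,4],[50,0]]
[[2,1],[7,3],[9,1],[13,12],[17,17],[31,0],[46,16],[47,18],[48,16],[49,4],[50,0]]
[[2,1],[7,3],[9,1],[13,12],[17,17],[31,0],[32,16],[47,18],[48,16],[49,4],[50,0]]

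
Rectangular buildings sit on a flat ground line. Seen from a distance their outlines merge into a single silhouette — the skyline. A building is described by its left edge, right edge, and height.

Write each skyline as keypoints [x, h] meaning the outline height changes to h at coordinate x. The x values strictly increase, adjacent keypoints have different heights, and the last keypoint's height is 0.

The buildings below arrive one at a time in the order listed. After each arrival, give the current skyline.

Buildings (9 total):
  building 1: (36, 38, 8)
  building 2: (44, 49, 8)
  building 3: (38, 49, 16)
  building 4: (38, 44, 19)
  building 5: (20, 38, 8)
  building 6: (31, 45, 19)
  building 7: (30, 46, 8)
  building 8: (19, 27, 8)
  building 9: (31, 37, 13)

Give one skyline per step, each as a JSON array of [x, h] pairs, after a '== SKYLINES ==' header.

== SKYLINES ==
[[36,8],[38,0]]
[[36,8],[38,0],[44,8],[49,0]]
[[36,8],[38,16],[49,0]]
[[36,8],[38,19],[44,16],[49,0]]
[[20,8],[38,19],[44,16],[49,0]]
[[20,8],[31,19],[45,16],[49,0]]
[[20,8],[31,19],[45,16],[49,0]]
[[19,8],[31,19],[45,16],[49,0]]
[[19,8],[31,19],[45,16],[49,0]]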